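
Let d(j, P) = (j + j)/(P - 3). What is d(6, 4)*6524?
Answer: 78288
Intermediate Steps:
d(j, P) = 2*j/(-3 + P) (d(j, P) = (2*j)/(-3 + P) = 2*j/(-3 + P))
d(6, 4)*6524 = (2*6/(-3 + 4))*6524 = (2*6/1)*6524 = (2*6*1)*6524 = 12*6524 = 78288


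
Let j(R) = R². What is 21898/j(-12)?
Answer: 10949/72 ≈ 152.07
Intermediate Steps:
21898/j(-12) = 21898/(-12)² = 21898/144 = (1/144)*21898 = 10949/72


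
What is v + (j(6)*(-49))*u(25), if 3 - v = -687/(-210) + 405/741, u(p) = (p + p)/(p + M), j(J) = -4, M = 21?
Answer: 84395711/397670 ≈ 212.23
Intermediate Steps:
u(p) = 2*p/(21 + p) (u(p) = (p + p)/(p + 21) = (2*p)/(21 + p) = 2*p/(21 + p))
v = -14143/17290 (v = 3 - (-687/(-210) + 405/741) = 3 - (-687*(-1/210) + 405*(1/741)) = 3 - (229/70 + 135/247) = 3 - 1*66013/17290 = 3 - 66013/17290 = -14143/17290 ≈ -0.81799)
v + (j(6)*(-49))*u(25) = -14143/17290 + (-4*(-49))*(2*25/(21 + 25)) = -14143/17290 + 196*(2*25/46) = -14143/17290 + 196*(2*25*(1/46)) = -14143/17290 + 196*(25/23) = -14143/17290 + 4900/23 = 84395711/397670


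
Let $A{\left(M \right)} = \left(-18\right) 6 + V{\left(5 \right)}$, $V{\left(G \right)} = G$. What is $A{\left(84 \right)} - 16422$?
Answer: $-16525$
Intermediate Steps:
$A{\left(M \right)} = -103$ ($A{\left(M \right)} = \left(-18\right) 6 + 5 = -108 + 5 = -103$)
$A{\left(84 \right)} - 16422 = -103 - 16422 = -16525$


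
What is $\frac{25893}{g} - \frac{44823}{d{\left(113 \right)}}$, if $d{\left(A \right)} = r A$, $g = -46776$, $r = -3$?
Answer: $\frac{231984769}{1761896} \approx 131.67$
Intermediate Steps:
$d{\left(A \right)} = - 3 A$
$\frac{25893}{g} - \frac{44823}{d{\left(113 \right)}} = \frac{25893}{-46776} - \frac{44823}{\left(-3\right) 113} = 25893 \left(- \frac{1}{46776}\right) - \frac{44823}{-339} = - \frac{8631}{15592} - - \frac{14941}{113} = - \frac{8631}{15592} + \frac{14941}{113} = \frac{231984769}{1761896}$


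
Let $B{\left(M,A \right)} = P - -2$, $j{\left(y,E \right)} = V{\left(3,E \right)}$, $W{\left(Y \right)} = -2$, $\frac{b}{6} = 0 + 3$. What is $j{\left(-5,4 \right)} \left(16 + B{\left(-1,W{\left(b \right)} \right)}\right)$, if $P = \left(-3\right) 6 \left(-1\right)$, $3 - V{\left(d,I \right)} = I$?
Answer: $-36$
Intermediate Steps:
$V{\left(d,I \right)} = 3 - I$
$b = 18$ ($b = 6 \left(0 + 3\right) = 6 \cdot 3 = 18$)
$P = 18$ ($P = \left(-18\right) \left(-1\right) = 18$)
$j{\left(y,E \right)} = 3 - E$
$B{\left(M,A \right)} = 20$ ($B{\left(M,A \right)} = 18 - -2 = 18 + 2 = 20$)
$j{\left(-5,4 \right)} \left(16 + B{\left(-1,W{\left(b \right)} \right)}\right) = \left(3 - 4\right) \left(16 + 20\right) = \left(3 - 4\right) 36 = \left(-1\right) 36 = -36$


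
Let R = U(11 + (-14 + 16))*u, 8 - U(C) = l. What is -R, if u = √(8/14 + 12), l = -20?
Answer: -8*√154 ≈ -99.277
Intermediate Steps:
U(C) = 28 (U(C) = 8 - 1*(-20) = 8 + 20 = 28)
u = 2*√154/7 (u = √(8*(1/14) + 12) = √(4/7 + 12) = √(88/7) = 2*√154/7 ≈ 3.5456)
R = 8*√154 (R = 28*(2*√154/7) = 8*√154 ≈ 99.277)
-R = -8*√154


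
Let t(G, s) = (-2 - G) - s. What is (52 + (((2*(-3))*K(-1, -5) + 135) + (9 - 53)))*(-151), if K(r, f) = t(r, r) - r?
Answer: -20687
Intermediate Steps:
t(G, s) = -2 - G - s
K(r, f) = -2 - 3*r (K(r, f) = (-2 - r - r) - r = (-2 - 2*r) - r = -2 - 3*r)
(52 + (((2*(-3))*K(-1, -5) + 135) + (9 - 53)))*(-151) = (52 + (((2*(-3))*(-2 - 3*(-1)) + 135) + (9 - 53)))*(-151) = (52 + ((-6*(-2 + 3) + 135) - 44))*(-151) = (52 + ((-6*1 + 135) - 44))*(-151) = (52 + ((-6 + 135) - 44))*(-151) = (52 + (129 - 44))*(-151) = (52 + 85)*(-151) = 137*(-151) = -20687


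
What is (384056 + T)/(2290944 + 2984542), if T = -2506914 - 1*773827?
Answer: -2896685/5275486 ≈ -0.54908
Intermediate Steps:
T = -3280741 (T = -2506914 - 773827 = -3280741)
(384056 + T)/(2290944 + 2984542) = (384056 - 3280741)/(2290944 + 2984542) = -2896685/5275486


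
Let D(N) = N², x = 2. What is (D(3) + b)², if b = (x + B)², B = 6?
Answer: 5329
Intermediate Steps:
b = 64 (b = (2 + 6)² = 8² = 64)
(D(3) + b)² = (3² + 64)² = (9 + 64)² = 73² = 5329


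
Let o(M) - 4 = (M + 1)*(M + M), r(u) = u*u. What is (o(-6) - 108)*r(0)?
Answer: 0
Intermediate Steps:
r(u) = u²
o(M) = 4 + 2*M*(1 + M) (o(M) = 4 + (M + 1)*(M + M) = 4 + (1 + M)*(2*M) = 4 + 2*M*(1 + M))
(o(-6) - 108)*r(0) = ((4 + 2*(-6) + 2*(-6)²) - 108)*0² = ((4 - 12 + 2*36) - 108)*0 = ((4 - 12 + 72) - 108)*0 = (64 - 108)*0 = -44*0 = 0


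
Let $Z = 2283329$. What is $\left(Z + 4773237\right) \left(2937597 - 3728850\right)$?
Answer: $-5583529017198$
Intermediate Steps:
$\left(Z + 4773237\right) \left(2937597 - 3728850\right) = \left(2283329 + 4773237\right) \left(2937597 - 3728850\right) = 7056566 \left(-791253\right) = -5583529017198$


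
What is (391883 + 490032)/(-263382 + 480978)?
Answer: 881915/217596 ≈ 4.0530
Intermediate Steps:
(391883 + 490032)/(-263382 + 480978) = 881915/217596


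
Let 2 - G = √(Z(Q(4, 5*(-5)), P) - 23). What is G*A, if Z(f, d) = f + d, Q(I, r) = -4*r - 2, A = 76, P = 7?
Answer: 152 - 76*√82 ≈ -536.21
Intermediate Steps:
Q(I, r) = -2 - 4*r
Z(f, d) = d + f
G = 2 - √82 (G = 2 - √((7 + (-2 - 20*(-5))) - 23) = 2 - √((7 + (-2 - 4*(-25))) - 23) = 2 - √((7 + (-2 + 100)) - 23) = 2 - √((7 + 98) - 23) = 2 - √(105 - 23) = 2 - √82 ≈ -7.0554)
G*A = (2 - √82)*76 = 152 - 76*√82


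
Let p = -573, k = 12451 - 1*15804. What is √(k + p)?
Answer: I*√3926 ≈ 62.658*I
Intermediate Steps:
k = -3353 (k = 12451 - 15804 = -3353)
√(k + p) = √(-3353 - 573) = √(-3926) = I*√3926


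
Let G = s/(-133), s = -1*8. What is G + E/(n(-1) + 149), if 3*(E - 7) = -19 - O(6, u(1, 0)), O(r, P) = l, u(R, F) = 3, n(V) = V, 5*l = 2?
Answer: 4706/73815 ≈ 0.063754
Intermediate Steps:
l = 2/5 (l = (1/5)*2 = 2/5 ≈ 0.40000)
s = -8
O(r, P) = 2/5
G = 8/133 (G = -8/(-133) = -8*(-1/133) = 8/133 ≈ 0.060150)
E = 8/15 (E = 7 + (-19 - 1*2/5)/3 = 7 + (-19 - 2/5)/3 = 7 + (1/3)*(-97/5) = 7 - 97/15 = 8/15 ≈ 0.53333)
G + E/(n(-1) + 149) = 8/133 + (8/15)/(-1 + 149) = 8/133 + (8/15)/148 = 8/133 + (1/148)*(8/15) = 8/133 + 2/555 = 4706/73815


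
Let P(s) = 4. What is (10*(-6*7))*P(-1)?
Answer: -1680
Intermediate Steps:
(10*(-6*7))*P(-1) = (10*(-6*7))*4 = (10*(-42))*4 = -420*4 = -1680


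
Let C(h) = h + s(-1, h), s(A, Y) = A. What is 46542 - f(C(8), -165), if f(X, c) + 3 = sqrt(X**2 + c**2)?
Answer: 46545 - sqrt(27274) ≈ 46380.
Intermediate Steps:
C(h) = -1 + h (C(h) = h - 1 = -1 + h)
f(X, c) = -3 + sqrt(X**2 + c**2)
46542 - f(C(8), -165) = 46542 - (-3 + sqrt((-1 + 8)**2 + (-165)**2)) = 46542 - (-3 + sqrt(7**2 + 27225)) = 46542 - (-3 + sqrt(49 + 27225)) = 46542 - (-3 + sqrt(27274)) = 46542 + (3 - sqrt(27274)) = 46545 - sqrt(27274)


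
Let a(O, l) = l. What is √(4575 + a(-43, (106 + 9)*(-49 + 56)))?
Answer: 2*√1345 ≈ 73.349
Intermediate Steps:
√(4575 + a(-43, (106 + 9)*(-49 + 56))) = √(4575 + (106 + 9)*(-49 + 56)) = √(4575 + 115*7) = √(4575 + 805) = √5380 = 2*√1345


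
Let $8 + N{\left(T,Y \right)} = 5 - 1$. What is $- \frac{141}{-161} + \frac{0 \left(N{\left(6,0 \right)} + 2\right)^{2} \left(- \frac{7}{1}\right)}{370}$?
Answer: $\frac{141}{161} \approx 0.87578$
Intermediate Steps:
$N{\left(T,Y \right)} = -4$ ($N{\left(T,Y \right)} = -8 + \left(5 - 1\right) = -8 + 4 = -4$)
$- \frac{141}{-161} + \frac{0 \left(N{\left(6,0 \right)} + 2\right)^{2} \left(- \frac{7}{1}\right)}{370} = - \frac{141}{-161} + \frac{0 \left(-4 + 2\right)^{2} \left(- \frac{7}{1}\right)}{370} = \left(-141\right) \left(- \frac{1}{161}\right) + 0 \left(-2\right)^{2} \left(\left(-7\right) 1\right) \frac{1}{370} = \frac{141}{161} + 0 \cdot 4 \left(-7\right) \frac{1}{370} = \frac{141}{161} + 0 \left(-7\right) \frac{1}{370} = \frac{141}{161} + 0 \cdot \frac{1}{370} = \frac{141}{161} + 0 = \frac{141}{161}$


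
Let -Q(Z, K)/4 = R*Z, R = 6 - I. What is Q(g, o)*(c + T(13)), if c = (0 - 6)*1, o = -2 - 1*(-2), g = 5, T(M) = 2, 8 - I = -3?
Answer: -400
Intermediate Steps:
I = 11 (I = 8 - 1*(-3) = 8 + 3 = 11)
R = -5 (R = 6 - 1*11 = 6 - 11 = -5)
o = 0 (o = -2 + 2 = 0)
Q(Z, K) = 20*Z (Q(Z, K) = -(-20)*Z = 20*Z)
c = -6 (c = -6*1 = -6)
Q(g, o)*(c + T(13)) = (20*5)*(-6 + 2) = 100*(-4) = -400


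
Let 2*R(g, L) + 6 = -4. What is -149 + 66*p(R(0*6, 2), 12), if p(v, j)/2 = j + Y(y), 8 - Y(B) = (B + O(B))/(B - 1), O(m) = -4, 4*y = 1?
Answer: 1831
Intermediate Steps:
y = 1/4 (y = (1/4)*1 = 1/4 ≈ 0.25000)
R(g, L) = -5 (R(g, L) = -3 + (1/2)*(-4) = -3 - 2 = -5)
Y(B) = 8 - (-4 + B)/(-1 + B) (Y(B) = 8 - (B - 4)/(B - 1) = 8 - (-4 + B)/(-1 + B))
p(v, j) = 6 + 2*j (p(v, j) = 2*(j + (-4 + 7*(1/4))/(-1 + 1/4)) = 2*(j + (-4 + 7/4)/(-3/4)) = 2*(j - 4/3*(-9/4)) = 2*(j + 3) = 2*(3 + j) = 6 + 2*j)
-149 + 66*p(R(0*6, 2), 12) = -149 + 66*(6 + 2*12) = -149 + 66*(6 + 24) = -149 + 66*30 = -149 + 1980 = 1831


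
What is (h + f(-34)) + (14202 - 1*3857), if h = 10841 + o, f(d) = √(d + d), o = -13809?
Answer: 7377 + 2*I*√17 ≈ 7377.0 + 8.2462*I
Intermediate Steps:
f(d) = √2*√d (f(d) = √(2*d) = √2*√d)
h = -2968 (h = 10841 - 13809 = -2968)
(h + f(-34)) + (14202 - 1*3857) = (-2968 + √2*√(-34)) + (14202 - 1*3857) = (-2968 + √2*(I*√34)) + (14202 - 3857) = (-2968 + 2*I*√17) + 10345 = 7377 + 2*I*√17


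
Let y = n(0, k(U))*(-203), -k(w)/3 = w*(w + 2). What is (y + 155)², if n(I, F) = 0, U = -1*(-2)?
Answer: 24025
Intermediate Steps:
U = 2
k(w) = -3*w*(2 + w) (k(w) = -3*w*(w + 2) = -3*w*(2 + w))
y = 0 (y = 0*(-203) = 0)
(y + 155)² = (0 + 155)² = 155² = 24025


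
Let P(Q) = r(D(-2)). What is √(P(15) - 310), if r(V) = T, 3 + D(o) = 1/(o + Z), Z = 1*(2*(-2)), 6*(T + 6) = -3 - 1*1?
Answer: 5*I*√114/3 ≈ 17.795*I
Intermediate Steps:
T = -20/3 (T = -6 + (-3 - 1*1)/6 = -6 + (-3 - 1)/6 = -6 + (⅙)*(-4) = -6 - ⅔ = -20/3 ≈ -6.6667)
Z = -4 (Z = 1*(-4) = -4)
D(o) = -3 + 1/(-4 + o) (D(o) = -3 + 1/(o - 4) = -3 + 1/(-4 + o))
r(V) = -20/3
P(Q) = -20/3
√(P(15) - 310) = √(-20/3 - 310) = √(-950/3) = 5*I*√114/3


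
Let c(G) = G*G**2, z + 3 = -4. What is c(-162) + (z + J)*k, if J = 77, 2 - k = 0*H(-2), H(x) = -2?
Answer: -4251388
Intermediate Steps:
z = -7 (z = -3 - 4 = -7)
k = 2 (k = 2 - 0*(-2) = 2 - 1*0 = 2 + 0 = 2)
c(G) = G**3
c(-162) + (z + J)*k = (-162)**3 + (-7 + 77)*2 = -4251528 + 70*2 = -4251528 + 140 = -4251388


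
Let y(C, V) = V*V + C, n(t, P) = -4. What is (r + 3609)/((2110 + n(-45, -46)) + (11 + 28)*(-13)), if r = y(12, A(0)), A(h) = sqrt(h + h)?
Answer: 1207/533 ≈ 2.2645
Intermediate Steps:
A(h) = sqrt(2)*sqrt(h) (A(h) = sqrt(2*h) = sqrt(2)*sqrt(h))
y(C, V) = C + V**2 (y(C, V) = V**2 + C = C + V**2)
r = 12 (r = 12 + (sqrt(2)*sqrt(0))**2 = 12 + (sqrt(2)*0)**2 = 12 + 0**2 = 12 + 0 = 12)
(r + 3609)/((2110 + n(-45, -46)) + (11 + 28)*(-13)) = (12 + 3609)/((2110 - 4) + (11 + 28)*(-13)) = 3621/(2106 + 39*(-13)) = 3621/(2106 - 507) = 3621/1599 = 3621*(1/1599) = 1207/533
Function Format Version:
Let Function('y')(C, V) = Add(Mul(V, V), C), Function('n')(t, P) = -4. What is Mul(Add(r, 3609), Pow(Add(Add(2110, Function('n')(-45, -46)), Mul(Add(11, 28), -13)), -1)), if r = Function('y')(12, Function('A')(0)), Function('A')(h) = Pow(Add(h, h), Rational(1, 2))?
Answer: Rational(1207, 533) ≈ 2.2645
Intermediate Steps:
Function('A')(h) = Mul(Pow(2, Rational(1, 2)), Pow(h, Rational(1, 2))) (Function('A')(h) = Pow(Mul(2, h), Rational(1, 2)) = Mul(Pow(2, Rational(1, 2)), Pow(h, Rational(1, 2))))
Function('y')(C, V) = Add(C, Pow(V, 2)) (Function('y')(C, V) = Add(Pow(V, 2), C) = Add(C, Pow(V, 2)))
r = 12 (r = Add(12, Pow(Mul(Pow(2, Rational(1, 2)), Pow(0, Rational(1, 2))), 2)) = Add(12, Pow(Mul(Pow(2, Rational(1, 2)), 0), 2)) = Add(12, Pow(0, 2)) = Add(12, 0) = 12)
Mul(Add(r, 3609), Pow(Add(Add(2110, Function('n')(-45, -46)), Mul(Add(11, 28), -13)), -1)) = Mul(Add(12, 3609), Pow(Add(Add(2110, -4), Mul(Add(11, 28), -13)), -1)) = Mul(3621, Pow(Add(2106, Mul(39, -13)), -1)) = Mul(3621, Pow(Add(2106, -507), -1)) = Mul(3621, Pow(1599, -1)) = Mul(3621, Rational(1, 1599)) = Rational(1207, 533)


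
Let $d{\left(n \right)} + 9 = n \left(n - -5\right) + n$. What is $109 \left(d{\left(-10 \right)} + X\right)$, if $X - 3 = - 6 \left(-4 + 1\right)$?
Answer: $5668$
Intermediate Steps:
$d{\left(n \right)} = -9 + n + n \left(5 + n\right)$ ($d{\left(n \right)} = -9 + \left(n \left(n - -5\right) + n\right) = -9 + \left(n \left(n + 5\right) + n\right) = -9 + \left(n \left(5 + n\right) + n\right) = -9 + \left(n + n \left(5 + n\right)\right) = -9 + n + n \left(5 + n\right)$)
$X = 21$ ($X = 3 - 6 \left(-4 + 1\right) = 3 - -18 = 3 + 18 = 21$)
$109 \left(d{\left(-10 \right)} + X\right) = 109 \left(\left(-9 + \left(-10\right)^{2} + 6 \left(-10\right)\right) + 21\right) = 109 \left(\left(-9 + 100 - 60\right) + 21\right) = 109 \left(31 + 21\right) = 109 \cdot 52 = 5668$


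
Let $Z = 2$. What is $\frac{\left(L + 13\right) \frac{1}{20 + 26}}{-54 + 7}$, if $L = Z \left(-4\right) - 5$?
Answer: $0$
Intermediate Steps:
$L = -13$ ($L = 2 \left(-4\right) - 5 = -8 - 5 = -13$)
$\frac{\left(L + 13\right) \frac{1}{20 + 26}}{-54 + 7} = \frac{\left(-13 + 13\right) \frac{1}{20 + 26}}{-54 + 7} = \frac{0 \cdot \frac{1}{46}}{-47} = - \frac{0 \cdot \frac{1}{46}}{47} = \left(- \frac{1}{47}\right) 0 = 0$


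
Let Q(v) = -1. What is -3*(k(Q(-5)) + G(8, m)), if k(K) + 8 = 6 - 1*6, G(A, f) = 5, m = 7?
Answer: 9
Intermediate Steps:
k(K) = -8 (k(K) = -8 + (6 - 1*6) = -8 + (6 - 6) = -8 + 0 = -8)
-3*(k(Q(-5)) + G(8, m)) = -3*(-8 + 5) = -3*(-3) = 9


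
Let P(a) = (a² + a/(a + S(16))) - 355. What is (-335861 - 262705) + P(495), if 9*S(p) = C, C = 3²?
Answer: -175531921/496 ≈ -3.5390e+5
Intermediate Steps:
C = 9
S(p) = 1 (S(p) = (⅑)*9 = 1)
P(a) = -355 + a² + a/(1 + a) (P(a) = (a² + a/(a + 1)) - 355 = (a² + a/(1 + a)) - 355 = -355 + a² + a/(1 + a))
(-335861 - 262705) + P(495) = (-335861 - 262705) + (-355 + 495² + 495³ - 354*495)/(1 + 495) = -598566 + (-355 + 245025 + 121287375 - 175230)/496 = -598566 + (1/496)*121356815 = -598566 + 121356815/496 = -175531921/496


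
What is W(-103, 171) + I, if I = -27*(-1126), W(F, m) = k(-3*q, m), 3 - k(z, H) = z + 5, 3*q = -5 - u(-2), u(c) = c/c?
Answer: 30394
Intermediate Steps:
u(c) = 1
q = -2 (q = (-5 - 1*1)/3 = (-5 - 1)/3 = (⅓)*(-6) = -2)
k(z, H) = -2 - z (k(z, H) = 3 - (z + 5) = 3 - (5 + z) = 3 + (-5 - z) = -2 - z)
W(F, m) = -8 (W(F, m) = -2 - (-3)*(-2) = -2 - 1*6 = -2 - 6 = -8)
I = 30402
W(-103, 171) + I = -8 + 30402 = 30394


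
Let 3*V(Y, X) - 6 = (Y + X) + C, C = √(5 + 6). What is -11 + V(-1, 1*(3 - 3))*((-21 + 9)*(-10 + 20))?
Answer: -211 - 40*√11 ≈ -343.67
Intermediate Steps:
C = √11 ≈ 3.3166
V(Y, X) = 2 + X/3 + Y/3 + √11/3 (V(Y, X) = 2 + ((Y + X) + √11)/3 = 2 + ((X + Y) + √11)/3 = 2 + (X + Y + √11)/3 = 2 + (X/3 + Y/3 + √11/3) = 2 + X/3 + Y/3 + √11/3)
-11 + V(-1, 1*(3 - 3))*((-21 + 9)*(-10 + 20)) = -11 + (2 + (1*(3 - 3))/3 + (⅓)*(-1) + √11/3)*((-21 + 9)*(-10 + 20)) = -11 + (2 + (1*0)/3 - ⅓ + √11/3)*(-12*10) = -11 + (2 + (⅓)*0 - ⅓ + √11/3)*(-120) = -11 + (2 + 0 - ⅓ + √11/3)*(-120) = -11 + (5/3 + √11/3)*(-120) = -11 + (-200 - 40*√11) = -211 - 40*√11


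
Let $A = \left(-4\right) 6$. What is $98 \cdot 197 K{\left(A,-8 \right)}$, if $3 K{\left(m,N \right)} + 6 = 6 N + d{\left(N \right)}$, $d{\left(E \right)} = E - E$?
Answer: $-347508$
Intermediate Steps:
$d{\left(E \right)} = 0$
$A = -24$
$K{\left(m,N \right)} = -2 + 2 N$ ($K{\left(m,N \right)} = -2 + \frac{6 N + 0}{3} = -2 + \frac{6 N}{3} = -2 + 2 N$)
$98 \cdot 197 K{\left(A,-8 \right)} = 98 \cdot 197 \left(-2 + 2 \left(-8\right)\right) = 19306 \left(-2 - 16\right) = 19306 \left(-18\right) = -347508$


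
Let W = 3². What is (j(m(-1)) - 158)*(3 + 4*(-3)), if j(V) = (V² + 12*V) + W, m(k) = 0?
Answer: 1341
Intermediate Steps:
W = 9
j(V) = 9 + V² + 12*V (j(V) = (V² + 12*V) + 9 = 9 + V² + 12*V)
(j(m(-1)) - 158)*(3 + 4*(-3)) = ((9 + 0² + 12*0) - 158)*(3 + 4*(-3)) = ((9 + 0 + 0) - 158)*(3 - 12) = (9 - 158)*(-9) = -149*(-9) = 1341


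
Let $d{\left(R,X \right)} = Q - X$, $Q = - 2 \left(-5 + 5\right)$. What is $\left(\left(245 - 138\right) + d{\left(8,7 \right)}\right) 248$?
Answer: $24800$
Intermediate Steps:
$Q = 0$ ($Q = \left(-2\right) 0 = 0$)
$d{\left(R,X \right)} = - X$ ($d{\left(R,X \right)} = 0 - X = - X$)
$\left(\left(245 - 138\right) + d{\left(8,7 \right)}\right) 248 = \left(\left(245 - 138\right) - 7\right) 248 = \left(107 - 7\right) 248 = 100 \cdot 248 = 24800$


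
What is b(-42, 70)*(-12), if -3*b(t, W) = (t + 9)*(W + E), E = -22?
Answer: -6336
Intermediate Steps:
b(t, W) = -(-22 + W)*(9 + t)/3 (b(t, W) = -(t + 9)*(W - 22)/3 = -(9 + t)*(-22 + W)/3 = -(-22 + W)*(9 + t)/3)
b(-42, 70)*(-12) = (66 - 3*70 + (22/3)*(-42) - ⅓*70*(-42))*(-12) = (66 - 210 - 308 + 980)*(-12) = 528*(-12) = -6336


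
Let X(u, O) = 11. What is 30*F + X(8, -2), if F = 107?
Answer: 3221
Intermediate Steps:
30*F + X(8, -2) = 30*107 + 11 = 3210 + 11 = 3221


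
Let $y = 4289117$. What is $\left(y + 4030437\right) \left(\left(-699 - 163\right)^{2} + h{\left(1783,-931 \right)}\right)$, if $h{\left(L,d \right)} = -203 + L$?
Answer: $6194939577696$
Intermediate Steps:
$\left(y + 4030437\right) \left(\left(-699 - 163\right)^{2} + h{\left(1783,-931 \right)}\right) = \left(4289117 + 4030437\right) \left(\left(-699 - 163\right)^{2} + \left(-203 + 1783\right)\right) = 8319554 \left(\left(-862\right)^{2} + 1580\right) = 8319554 \left(743044 + 1580\right) = 8319554 \cdot 744624 = 6194939577696$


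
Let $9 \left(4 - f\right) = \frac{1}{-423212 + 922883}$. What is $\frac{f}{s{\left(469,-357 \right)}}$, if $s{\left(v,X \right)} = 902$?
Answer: $\frac{17988155}{4056329178} \approx 0.0044346$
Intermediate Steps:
$f = \frac{17988155}{4497039}$ ($f = 4 - \frac{1}{9 \left(-423212 + 922883\right)} = 4 - \frac{1}{9 \cdot 499671} = 4 - \frac{1}{4497039} = \frac{17988155}{4497039} \approx 4.0$)
$\frac{f}{s{\left(469,-357 \right)}} = \frac{17988155}{4497039 \cdot 902} = \frac{17988155}{4497039} \cdot \frac{1}{902} = \frac{17988155}{4056329178}$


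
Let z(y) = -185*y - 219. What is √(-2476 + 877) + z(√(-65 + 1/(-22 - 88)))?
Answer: -219 + I*√1599 - 37*I*√786610/22 ≈ -219.0 - 1451.6*I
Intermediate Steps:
z(y) = -219 - 185*y
√(-2476 + 877) + z(√(-65 + 1/(-22 - 88))) = √(-2476 + 877) + (-219 - 185*√(-65 + 1/(-22 - 88))) = √(-1599) + (-219 - 185*√(-65 + 1/(-110))) = I*√1599 + (-219 - 185*√(-65 - 1/110)) = I*√1599 + (-219 - 37*I*√786610/22) = -219 + I*√1599 - 37*I*√786610/22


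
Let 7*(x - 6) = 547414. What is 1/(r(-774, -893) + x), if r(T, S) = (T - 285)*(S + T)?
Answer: 1/1843561 ≈ 5.4243e-7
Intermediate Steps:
x = 78208 (x = 6 + (⅐)*547414 = 6 + 78202 = 78208)
r(T, S) = (-285 + T)*(S + T)
1/(r(-774, -893) + x) = 1/(((-774)² - 285*(-893) - 285*(-774) - 893*(-774)) + 78208) = 1/((599076 + 254505 + 220590 + 691182) + 78208) = 1/(1765353 + 78208) = 1/1843561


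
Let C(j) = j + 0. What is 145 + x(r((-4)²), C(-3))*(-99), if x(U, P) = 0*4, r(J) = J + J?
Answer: 145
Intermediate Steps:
r(J) = 2*J
C(j) = j
x(U, P) = 0
145 + x(r((-4)²), C(-3))*(-99) = 145 + 0*(-99) = 145 + 0 = 145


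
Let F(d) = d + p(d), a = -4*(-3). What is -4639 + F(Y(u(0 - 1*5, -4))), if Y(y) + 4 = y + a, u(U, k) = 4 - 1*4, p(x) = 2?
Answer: -4629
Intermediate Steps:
u(U, k) = 0 (u(U, k) = 4 - 4 = 0)
a = 12
Y(y) = 8 + y (Y(y) = -4 + (y + 12) = -4 + (12 + y) = 8 + y)
F(d) = 2 + d (F(d) = d + 2 = 2 + d)
-4639 + F(Y(u(0 - 1*5, -4))) = -4639 + (2 + (8 + 0)) = -4639 + (2 + 8) = -4639 + 10 = -4629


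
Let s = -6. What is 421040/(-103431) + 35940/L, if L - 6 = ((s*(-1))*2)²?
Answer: 121805138/517155 ≈ 235.53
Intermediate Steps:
L = 150 (L = 6 + (-6*(-1)*2)² = 6 + (6*2)² = 6 + 12² = 6 + 144 = 150)
421040/(-103431) + 35940/L = 421040/(-103431) + 35940/150 = 421040*(-1/103431) + 35940*(1/150) = -421040/103431 + 1198/5 = 121805138/517155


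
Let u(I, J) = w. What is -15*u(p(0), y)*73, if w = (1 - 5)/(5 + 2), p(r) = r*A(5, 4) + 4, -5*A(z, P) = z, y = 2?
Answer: 4380/7 ≈ 625.71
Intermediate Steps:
A(z, P) = -z/5
p(r) = 4 - r (p(r) = r*(-⅕*5) + 4 = r*(-1) + 4 = -r + 4 = 4 - r)
w = -4/7 ≈ -0.57143
u(I, J) = -4/7
-15*u(p(0), y)*73 = -(-60)*73/7 = -15*(-292/7) = 4380/7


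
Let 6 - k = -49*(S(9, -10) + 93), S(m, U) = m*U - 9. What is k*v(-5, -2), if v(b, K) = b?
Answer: 1440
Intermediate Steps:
S(m, U) = -9 + U*m (S(m, U) = U*m - 9 = -9 + U*m)
k = -288 (k = 6 - (-49)*((-9 - 10*9) + 93) = 6 - (-49)*((-9 - 90) + 93) = 6 - (-49)*(-99 + 93) = 6 - (-49)*(-6) = 6 - 1*294 = 6 - 294 = -288)
k*v(-5, -2) = -288*(-5) = 1440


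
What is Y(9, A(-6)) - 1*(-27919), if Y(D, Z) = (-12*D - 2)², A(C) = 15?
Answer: 40019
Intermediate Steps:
Y(D, Z) = (-2 - 12*D)²
Y(9, A(-6)) - 1*(-27919) = 4*(1 + 6*9)² - 1*(-27919) = 4*(1 + 54)² + 27919 = 4*55² + 27919 = 4*3025 + 27919 = 12100 + 27919 = 40019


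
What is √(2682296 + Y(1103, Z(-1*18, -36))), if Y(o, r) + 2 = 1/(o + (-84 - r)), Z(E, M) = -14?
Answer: √2862246423199/1033 ≈ 1637.8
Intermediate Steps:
Y(o, r) = -2 + 1/(-84 + o - r) (Y(o, r) = -2 + 1/(o + (-84 - r)) = -2 + 1/(-84 + o - r))
√(2682296 + Y(1103, Z(-1*18, -36))) = √(2682296 + (-169 - 2*(-14) + 2*1103)/(84 - 14 - 1*1103)) = √(2682296 + (-169 + 28 + 2206)/(84 - 14 - 1103)) = √(2682296 + 2065/(-1033)) = √(2682296 - 1/1033*2065) = √(2682296 - 2065/1033) = √(2770809703/1033) = √2862246423199/1033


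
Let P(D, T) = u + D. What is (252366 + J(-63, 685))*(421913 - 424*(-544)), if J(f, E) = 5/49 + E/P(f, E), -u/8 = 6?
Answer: 8069431118656/49 ≈ 1.6468e+11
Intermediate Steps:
u = -48 (u = -8*6 = -48)
P(D, T) = -48 + D
J(f, E) = 5/49 + E/(-48 + f)
(252366 + J(-63, 685))*(421913 - 424*(-544)) = (252366 + (5/49 + 685/(-48 - 63)))*(421913 - 424*(-544)) = (252366 + (5/49 + 685/(-111)))*(421913 + 230656) = (252366 + (5/49 + 685*(-1/111)))*652569 = (252366 + (5/49 - 685/111))*652569 = (252366 - 33010/5439)*652569 = (1372585664/5439)*652569 = 8069431118656/49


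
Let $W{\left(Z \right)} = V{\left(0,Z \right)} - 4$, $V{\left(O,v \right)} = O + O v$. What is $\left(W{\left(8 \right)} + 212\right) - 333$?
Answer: $-125$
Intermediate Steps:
$W{\left(Z \right)} = -4$ ($W{\left(Z \right)} = 0 \left(1 + Z\right) - 4 = 0 - 4 = -4$)
$\left(W{\left(8 \right)} + 212\right) - 333 = \left(-4 + 212\right) - 333 = 208 - 333 = -125$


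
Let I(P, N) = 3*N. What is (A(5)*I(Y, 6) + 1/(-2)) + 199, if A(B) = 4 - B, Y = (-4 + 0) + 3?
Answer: 361/2 ≈ 180.50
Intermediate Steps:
Y = -1 (Y = -4 + 3 = -1)
(A(5)*I(Y, 6) + 1/(-2)) + 199 = ((4 - 1*5)*(3*6) + 1/(-2)) + 199 = ((4 - 5)*18 + 1*(-½)) + 199 = (-1*18 - ½) + 199 = (-18 - ½) + 199 = -37/2 + 199 = 361/2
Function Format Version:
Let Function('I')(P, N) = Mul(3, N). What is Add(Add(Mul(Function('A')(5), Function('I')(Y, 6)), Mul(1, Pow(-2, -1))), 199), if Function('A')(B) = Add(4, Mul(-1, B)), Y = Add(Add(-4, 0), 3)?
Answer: Rational(361, 2) ≈ 180.50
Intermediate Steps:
Y = -1 (Y = Add(-4, 3) = -1)
Add(Add(Mul(Function('A')(5), Function('I')(Y, 6)), Mul(1, Pow(-2, -1))), 199) = Add(Add(Mul(Add(4, Mul(-1, 5)), Mul(3, 6)), Mul(1, Pow(-2, -1))), 199) = Add(Add(Mul(Add(4, -5), 18), Mul(1, Rational(-1, 2))), 199) = Add(Add(Mul(-1, 18), Rational(-1, 2)), 199) = Add(Add(-18, Rational(-1, 2)), 199) = Add(Rational(-37, 2), 199) = Rational(361, 2)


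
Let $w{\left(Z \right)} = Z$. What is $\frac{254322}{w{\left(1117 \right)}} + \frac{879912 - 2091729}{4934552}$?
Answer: $\frac{1253611534155}{5511894584} \approx 227.44$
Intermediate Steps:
$\frac{254322}{w{\left(1117 \right)}} + \frac{879912 - 2091729}{4934552} = \frac{254322}{1117} + \frac{879912 - 2091729}{4934552} = 254322 \cdot \frac{1}{1117} - \frac{1211817}{4934552} = \frac{254322}{1117} - \frac{1211817}{4934552} = \frac{1253611534155}{5511894584}$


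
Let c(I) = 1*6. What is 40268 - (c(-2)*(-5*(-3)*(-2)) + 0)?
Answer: 40448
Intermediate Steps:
c(I) = 6
40268 - (c(-2)*(-5*(-3)*(-2)) + 0) = 40268 - (6*(-5*(-3)*(-2)) + 0) = 40268 - (6*(15*(-2)) + 0) = 40268 - (6*(-30) + 0) = 40268 - (-180 + 0) = 40268 - 1*(-180) = 40268 + 180 = 40448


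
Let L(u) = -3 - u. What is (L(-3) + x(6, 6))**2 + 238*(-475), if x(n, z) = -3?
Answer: -113041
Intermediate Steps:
(L(-3) + x(6, 6))**2 + 238*(-475) = ((-3 - 1*(-3)) - 3)**2 + 238*(-475) = ((-3 + 3) - 3)**2 - 113050 = (0 - 3)**2 - 113050 = (-3)**2 - 113050 = 9 - 113050 = -113041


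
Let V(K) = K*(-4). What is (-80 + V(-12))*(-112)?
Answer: 3584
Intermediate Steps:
V(K) = -4*K
(-80 + V(-12))*(-112) = (-80 - 4*(-12))*(-112) = (-80 + 48)*(-112) = -32*(-112) = 3584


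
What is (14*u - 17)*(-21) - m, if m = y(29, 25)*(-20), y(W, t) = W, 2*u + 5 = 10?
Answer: 202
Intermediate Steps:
u = 5/2 (u = -5/2 + (½)*10 = -5/2 + 5 = 5/2 ≈ 2.5000)
m = -580 (m = 29*(-20) = -580)
(14*u - 17)*(-21) - m = (14*(5/2) - 17)*(-21) - 1*(-580) = (35 - 17)*(-21) + 580 = 18*(-21) + 580 = -378 + 580 = 202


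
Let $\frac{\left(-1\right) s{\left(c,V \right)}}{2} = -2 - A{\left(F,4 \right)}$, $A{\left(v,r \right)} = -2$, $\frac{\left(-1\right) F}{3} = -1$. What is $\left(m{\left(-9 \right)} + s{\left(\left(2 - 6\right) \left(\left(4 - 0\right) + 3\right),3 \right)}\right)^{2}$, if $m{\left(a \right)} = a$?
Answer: $81$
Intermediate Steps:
$F = 3$ ($F = \left(-3\right) \left(-1\right) = 3$)
$s{\left(c,V \right)} = 0$ ($s{\left(c,V \right)} = - 2 \left(-2 - -2\right) = - 2 \left(-2 + 2\right) = \left(-2\right) 0 = 0$)
$\left(m{\left(-9 \right)} + s{\left(\left(2 - 6\right) \left(\left(4 - 0\right) + 3\right),3 \right)}\right)^{2} = \left(-9 + 0\right)^{2} = \left(-9\right)^{2} = 81$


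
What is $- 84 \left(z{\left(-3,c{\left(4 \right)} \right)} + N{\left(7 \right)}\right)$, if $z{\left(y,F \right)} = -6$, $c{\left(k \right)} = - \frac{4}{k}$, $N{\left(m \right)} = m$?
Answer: $-84$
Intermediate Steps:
$- 84 \left(z{\left(-3,c{\left(4 \right)} \right)} + N{\left(7 \right)}\right) = - 84 \left(-6 + 7\right) = \left(-84\right) 1 = -84$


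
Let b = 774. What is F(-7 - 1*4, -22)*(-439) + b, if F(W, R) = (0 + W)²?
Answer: -52345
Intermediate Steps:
F(W, R) = W²
F(-7 - 1*4, -22)*(-439) + b = (-7 - 1*4)²*(-439) + 774 = (-7 - 4)²*(-439) + 774 = (-11)²*(-439) + 774 = 121*(-439) + 774 = -53119 + 774 = -52345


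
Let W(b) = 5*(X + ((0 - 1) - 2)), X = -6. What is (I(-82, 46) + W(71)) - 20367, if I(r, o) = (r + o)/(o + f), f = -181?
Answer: -306176/15 ≈ -20412.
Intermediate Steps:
I(r, o) = (o + r)/(-181 + o) (I(r, o) = (r + o)/(o - 181) = (o + r)/(-181 + o))
W(b) = -45 (W(b) = 5*(-6 + ((0 - 1) - 2)) = 5*(-6 + (-1 - 2)) = 5*(-6 - 3) = 5*(-9) = -45)
(I(-82, 46) + W(71)) - 20367 = ((46 - 82)/(-181 + 46) - 45) - 20367 = (-36/(-135) - 45) - 20367 = (-1/135*(-36) - 45) - 20367 = (4/15 - 45) - 20367 = -671/15 - 20367 = -306176/15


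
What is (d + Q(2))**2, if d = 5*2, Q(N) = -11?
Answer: 1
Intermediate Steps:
d = 10
(d + Q(2))**2 = (10 - 11)**2 = (-1)**2 = 1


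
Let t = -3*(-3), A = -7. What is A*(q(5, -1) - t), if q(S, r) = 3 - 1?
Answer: 49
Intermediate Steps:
q(S, r) = 2
t = 9
A*(q(5, -1) - t) = -7*(2 - 1*9) = -7*(2 - 9) = -7*(-7) = 49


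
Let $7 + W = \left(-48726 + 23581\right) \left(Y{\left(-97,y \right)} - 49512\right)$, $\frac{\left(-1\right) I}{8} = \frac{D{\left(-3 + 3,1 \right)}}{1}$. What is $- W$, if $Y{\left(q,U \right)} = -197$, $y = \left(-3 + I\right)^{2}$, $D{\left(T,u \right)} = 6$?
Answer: $-1249932798$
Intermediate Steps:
$I = -48$ ($I = - 8 \cdot \frac{6}{1} = - 8 \cdot 6 \cdot 1 = \left(-8\right) 6 = -48$)
$y = 2601$ ($y = \left(-3 - 48\right)^{2} = \left(-51\right)^{2} = 2601$)
$W = 1249932798$ ($W = -7 + \left(-48726 + 23581\right) \left(-197 - 49512\right) = -7 - -1249932805 = -7 + 1249932805 = 1249932798$)
$- W = \left(-1\right) 1249932798 = -1249932798$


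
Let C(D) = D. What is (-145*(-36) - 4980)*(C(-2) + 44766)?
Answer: 10743360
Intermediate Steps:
(-145*(-36) - 4980)*(C(-2) + 44766) = (-145*(-36) - 4980)*(-2 + 44766) = (5220 - 4980)*44764 = 240*44764 = 10743360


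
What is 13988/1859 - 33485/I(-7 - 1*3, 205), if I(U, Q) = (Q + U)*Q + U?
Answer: 7642797/1142999 ≈ 6.6866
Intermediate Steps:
I(U, Q) = U + Q*(Q + U) (I(U, Q) = Q*(Q + U) + U = U + Q*(Q + U))
13988/1859 - 33485/I(-7 - 1*3, 205) = 13988/1859 - 33485/((-7 - 1*3) + 205**2 + 205*(-7 - 1*3)) = 13988*(1/1859) - 33485/((-7 - 3) + 42025 + 205*(-7 - 3)) = 1076/143 - 33485/(-10 + 42025 + 205*(-10)) = 1076/143 - 33485/(-10 + 42025 - 2050) = 1076/143 - 33485/39965 = 1076/143 - 33485*1/39965 = 1076/143 - 6697/7993 = 7642797/1142999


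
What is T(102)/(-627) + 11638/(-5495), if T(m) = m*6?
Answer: -3553322/1148455 ≈ -3.0940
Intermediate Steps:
T(m) = 6*m
T(102)/(-627) + 11638/(-5495) = (6*102)/(-627) + 11638/(-5495) = 612*(-1/627) + 11638*(-1/5495) = -204/209 - 11638/5495 = -3553322/1148455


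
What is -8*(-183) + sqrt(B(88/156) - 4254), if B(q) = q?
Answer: 1464 + 2*I*sqrt(1617369)/39 ≈ 1464.0 + 65.218*I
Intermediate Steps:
-8*(-183) + sqrt(B(88/156) - 4254) = -8*(-183) + sqrt(88/156 - 4254) = 1464 + sqrt(88*(1/156) - 4254) = 1464 + sqrt(22/39 - 4254) = 1464 + sqrt(-165884/39) = 1464 + 2*I*sqrt(1617369)/39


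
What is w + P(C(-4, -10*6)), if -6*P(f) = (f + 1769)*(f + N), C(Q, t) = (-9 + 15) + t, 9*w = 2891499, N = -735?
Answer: 3280801/6 ≈ 5.4680e+5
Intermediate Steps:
w = 963833/3 (w = (⅑)*2891499 = 963833/3 ≈ 3.2128e+5)
C(Q, t) = 6 + t
P(f) = -(-735 + f)*(1769 + f)/6 (P(f) = -(f + 1769)*(f - 735)/6 = -(1769 + f)*(-735 + f)/6 = -(-735 + f)*(1769 + f)/6)
w + P(C(-4, -10*6)) = 963833/3 + (433405/2 - 517*(6 - 10*6)/3 - (6 - 10*6)²/6) = 963833/3 + (433405/2 - 517*(6 - 60)/3 - (6 - 60)²/6) = 963833/3 + (433405/2 - 517/3*(-54) - ⅙*(-54)²) = 963833/3 + (433405/2 + 9306 - ⅙*2916) = 963833/3 + (433405/2 + 9306 - 486) = 963833/3 + 451045/2 = 3280801/6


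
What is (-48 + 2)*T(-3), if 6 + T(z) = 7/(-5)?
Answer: 1702/5 ≈ 340.40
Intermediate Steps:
T(z) = -37/5 (T(z) = -6 + 7/(-5) = -6 + 7*(-⅕) = -6 - 7/5 = -37/5)
(-48 + 2)*T(-3) = (-48 + 2)*(-37/5) = -46*(-37/5) = 1702/5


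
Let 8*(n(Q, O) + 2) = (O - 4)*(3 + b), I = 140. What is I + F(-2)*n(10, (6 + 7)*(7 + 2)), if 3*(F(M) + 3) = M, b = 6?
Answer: -7651/24 ≈ -318.79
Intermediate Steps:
F(M) = -3 + M/3
n(Q, O) = -13/2 + 9*O/8 (n(Q, O) = -2 + ((O - 4)*(3 + 6))/8 = -2 + ((-4 + O)*9)/8 = -2 + (-36 + 9*O)/8 = -2 + (-9/2 + 9*O/8) = -13/2 + 9*O/8)
I + F(-2)*n(10, (6 + 7)*(7 + 2)) = 140 + (-3 + (⅓)*(-2))*(-13/2 + 9*((6 + 7)*(7 + 2))/8) = 140 + (-3 - ⅔)*(-13/2 + 9*(13*9)/8) = 140 - 11*(-13/2 + (9/8)*117)/3 = 140 - 11*(-13/2 + 1053/8)/3 = 140 - 11/3*1001/8 = 140 - 11011/24 = -7651/24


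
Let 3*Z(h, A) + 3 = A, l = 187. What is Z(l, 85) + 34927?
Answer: 104863/3 ≈ 34954.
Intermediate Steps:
Z(h, A) = -1 + A/3
Z(l, 85) + 34927 = (-1 + (1/3)*85) + 34927 = (-1 + 85/3) + 34927 = 82/3 + 34927 = 104863/3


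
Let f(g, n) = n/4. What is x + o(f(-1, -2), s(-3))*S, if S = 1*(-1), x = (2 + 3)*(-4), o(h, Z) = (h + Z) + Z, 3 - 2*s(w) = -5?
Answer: -55/2 ≈ -27.500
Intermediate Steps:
f(g, n) = n/4 (f(g, n) = n*(¼) = n/4)
s(w) = 4 (s(w) = 3/2 - ½*(-5) = 3/2 + 5/2 = 4)
o(h, Z) = h + 2*Z (o(h, Z) = (Z + h) + Z = h + 2*Z)
x = -20 (x = 5*(-4) = -20)
S = -1
x + o(f(-1, -2), s(-3))*S = -20 + ((¼)*(-2) + 2*4)*(-1) = -20 + (-½ + 8)*(-1) = -20 + (15/2)*(-1) = -20 - 15/2 = -55/2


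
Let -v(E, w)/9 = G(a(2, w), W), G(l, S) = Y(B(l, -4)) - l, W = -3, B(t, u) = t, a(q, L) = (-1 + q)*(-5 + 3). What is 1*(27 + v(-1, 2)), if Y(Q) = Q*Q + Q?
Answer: -9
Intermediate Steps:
a(q, L) = 2 - 2*q (a(q, L) = (-1 + q)*(-2) = 2 - 2*q)
Y(Q) = Q + Q**2 (Y(Q) = Q**2 + Q = Q + Q**2)
G(l, S) = -l + l*(1 + l) (G(l, S) = l*(1 + l) - l = -l + l*(1 + l))
v(E, w) = -36 (v(E, w) = -9*(2 - 2*2)**2 = -9*(2 - 4)**2 = -9*(-2)**2 = -9*4 = -36)
1*(27 + v(-1, 2)) = 1*(27 - 36) = 1*(-9) = -9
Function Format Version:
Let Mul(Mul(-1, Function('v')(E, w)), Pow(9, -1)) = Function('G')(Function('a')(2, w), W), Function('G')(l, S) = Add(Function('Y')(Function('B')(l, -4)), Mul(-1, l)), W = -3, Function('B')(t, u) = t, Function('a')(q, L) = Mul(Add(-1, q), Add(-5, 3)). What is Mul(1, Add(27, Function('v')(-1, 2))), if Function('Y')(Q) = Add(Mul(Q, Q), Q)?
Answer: -9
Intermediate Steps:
Function('a')(q, L) = Add(2, Mul(-2, q)) (Function('a')(q, L) = Mul(Add(-1, q), -2) = Add(2, Mul(-2, q)))
Function('Y')(Q) = Add(Q, Pow(Q, 2)) (Function('Y')(Q) = Add(Pow(Q, 2), Q) = Add(Q, Pow(Q, 2)))
Function('G')(l, S) = Add(Mul(-1, l), Mul(l, Add(1, l))) (Function('G')(l, S) = Add(Mul(l, Add(1, l)), Mul(-1, l)) = Add(Mul(-1, l), Mul(l, Add(1, l))))
Function('v')(E, w) = -36 (Function('v')(E, w) = Mul(-9, Pow(Add(2, Mul(-2, 2)), 2)) = Mul(-9, Pow(Add(2, -4), 2)) = Mul(-9, Pow(-2, 2)) = Mul(-9, 4) = -36)
Mul(1, Add(27, Function('v')(-1, 2))) = Mul(1, Add(27, -36)) = Mul(1, -9) = -9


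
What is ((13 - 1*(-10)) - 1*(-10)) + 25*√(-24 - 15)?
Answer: 33 + 25*I*√39 ≈ 33.0 + 156.13*I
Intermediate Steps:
((13 - 1*(-10)) - 1*(-10)) + 25*√(-24 - 15) = ((13 + 10) + 10) + 25*√(-39) = (23 + 10) + 25*(I*√39) = 33 + 25*I*√39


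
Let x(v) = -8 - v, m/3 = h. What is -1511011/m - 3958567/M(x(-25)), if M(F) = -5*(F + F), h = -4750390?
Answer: 2820723407263/121134945 ≈ 23286.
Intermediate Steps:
m = -14251170 (m = 3*(-4750390) = -14251170)
M(F) = -10*F
-1511011/m - 3958567/M(x(-25)) = -1511011/(-14251170) - 3958567*(-1/(10*(-8 - 1*(-25)))) = -1511011*(-1/14251170) - 3958567*(-1/(10*(-8 + 25))) = 1511011/14251170 - 3958567/((-10*17)) = 1511011/14251170 - 3958567/(-170) = 1511011/14251170 - 3958567*(-1/170) = 1511011/14251170 + 3958567/170 = 2820723407263/121134945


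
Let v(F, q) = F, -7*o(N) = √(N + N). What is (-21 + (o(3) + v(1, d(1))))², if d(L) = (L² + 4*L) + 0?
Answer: (140 + √6)²/49 ≈ 414.12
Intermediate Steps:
d(L) = L² + 4*L
o(N) = -√2*√N/7 (o(N) = -√(N + N)/7 = -√2*√N/7)
(-21 + (o(3) + v(1, d(1))))² = (-21 + (-√2*√3/7 + 1))² = (-21 + (-√6/7 + 1))² = (-21 + (1 - √6/7))² = (-20 - √6/7)²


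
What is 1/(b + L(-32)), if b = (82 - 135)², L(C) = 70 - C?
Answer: 1/2911 ≈ 0.00034352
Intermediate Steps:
b = 2809 (b = (-53)² = 2809)
1/(b + L(-32)) = 1/(2809 + (70 - 1*(-32))) = 1/(2809 + (70 + 32)) = 1/(2809 + 102) = 1/2911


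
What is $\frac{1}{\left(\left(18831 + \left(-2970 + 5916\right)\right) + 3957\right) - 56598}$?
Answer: $- \frac{1}{30864} \approx -3.24 \cdot 10^{-5}$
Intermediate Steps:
$\frac{1}{\left(\left(18831 + \left(-2970 + 5916\right)\right) + 3957\right) - 56598} = \frac{1}{\left(\left(18831 + 2946\right) + 3957\right) - 56598} = \frac{1}{\left(21777 + 3957\right) - 56598} = \frac{1}{25734 - 56598} = \frac{1}{-30864} = - \frac{1}{30864}$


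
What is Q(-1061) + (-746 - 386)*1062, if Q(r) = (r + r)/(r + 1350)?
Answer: -347433298/289 ≈ -1.2022e+6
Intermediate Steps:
Q(r) = 2*r/(1350 + r) (Q(r) = (2*r)/(1350 + r) = 2*r/(1350 + r))
Q(-1061) + (-746 - 386)*1062 = 2*(-1061)/(1350 - 1061) + (-746 - 386)*1062 = 2*(-1061)/289 - 1132*1062 = 2*(-1061)*(1/289) - 1202184 = -2122/289 - 1202184 = -347433298/289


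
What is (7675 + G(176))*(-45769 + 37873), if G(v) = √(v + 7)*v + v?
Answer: -61991496 - 1389696*√183 ≈ -8.0791e+7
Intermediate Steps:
G(v) = v + v*√(7 + v) (G(v) = √(7 + v)*v + v = v*√(7 + v) + v = v + v*√(7 + v))
(7675 + G(176))*(-45769 + 37873) = (7675 + 176*(1 + √(7 + 176)))*(-45769 + 37873) = (7675 + 176*(1 + √183))*(-7896) = (7675 + (176 + 176*√183))*(-7896) = (7851 + 176*√183)*(-7896) = -61991496 - 1389696*√183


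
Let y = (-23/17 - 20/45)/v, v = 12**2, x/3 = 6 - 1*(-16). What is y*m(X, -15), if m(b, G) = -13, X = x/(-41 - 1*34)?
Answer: 3575/22032 ≈ 0.16226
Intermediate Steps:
x = 66 (x = 3*(6 - 1*(-16)) = 3*(6 + 16) = 3*22 = 66)
v = 144
X = -22/25 (X = 66/(-41 - 1*34) = 66/(-41 - 34) = 66/(-75) = 66*(-1/75) = -22/25 ≈ -0.88000)
y = -275/22032 (y = (-23/17 - 20/45)/144 = (-23*1/17 - 20*1/45)*(1/144) = (-23/17 - 4/9)*(1/144) = -275/153*1/144 = -275/22032 ≈ -0.012482)
y*m(X, -15) = -275/22032*(-13) = 3575/22032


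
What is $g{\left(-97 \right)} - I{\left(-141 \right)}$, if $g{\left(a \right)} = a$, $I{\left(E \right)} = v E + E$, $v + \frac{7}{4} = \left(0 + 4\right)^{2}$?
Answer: $\frac{8213}{4} \approx 2053.3$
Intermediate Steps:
$v = \frac{57}{4}$ ($v = - \frac{7}{4} + \left(0 + 4\right)^{2} = - \frac{7}{4} + 4^{2} = - \frac{7}{4} + 16 = \frac{57}{4} \approx 14.25$)
$I{\left(E \right)} = \frac{61 E}{4}$ ($I{\left(E \right)} = \frac{57 E}{4} + E = \frac{61 E}{4}$)
$g{\left(-97 \right)} - I{\left(-141 \right)} = -97 - \frac{61}{4} \left(-141\right) = -97 - - \frac{8601}{4} = -97 + \frac{8601}{4} = \frac{8213}{4}$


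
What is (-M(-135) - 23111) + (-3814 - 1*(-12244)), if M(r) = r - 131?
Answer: -14415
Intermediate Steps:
M(r) = -131 + r
(-M(-135) - 23111) + (-3814 - 1*(-12244)) = (-(-131 - 135) - 23111) + (-3814 - 1*(-12244)) = (-1*(-266) - 23111) + (-3814 + 12244) = (266 - 23111) + 8430 = -22845 + 8430 = -14415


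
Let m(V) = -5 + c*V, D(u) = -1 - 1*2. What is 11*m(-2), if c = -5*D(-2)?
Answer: -385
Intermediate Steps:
D(u) = -3 (D(u) = -1 - 2 = -3)
c = 15 (c = -5*(-3) = 15)
m(V) = -5 + 15*V
11*m(-2) = 11*(-5 + 15*(-2)) = 11*(-5 - 30) = 11*(-35) = -385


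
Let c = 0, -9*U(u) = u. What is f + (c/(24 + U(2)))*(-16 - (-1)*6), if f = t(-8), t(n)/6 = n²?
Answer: 384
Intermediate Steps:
U(u) = -u/9
t(n) = 6*n²
f = 384 (f = 6*(-8)² = 6*64 = 384)
f + (c/(24 + U(2)))*(-16 - (-1)*6) = 384 + (0/(24 - ⅑*2))*(-16 - (-1)*6) = 384 + (0/(24 - 2/9))*(-16 - 1*(-6)) = 384 + (0/(214/9))*(-16 + 6) = 384 + ((9/214)*0)*(-10) = 384 + 0*(-10) = 384 + 0 = 384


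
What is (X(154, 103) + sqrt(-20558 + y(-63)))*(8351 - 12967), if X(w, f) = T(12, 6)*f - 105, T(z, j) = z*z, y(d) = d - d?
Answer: -67979832 - 4616*I*sqrt(20558) ≈ -6.798e+7 - 6.6185e+5*I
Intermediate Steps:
y(d) = 0
T(z, j) = z**2
X(w, f) = -105 + 144*f (X(w, f) = 12**2*f - 105 = 144*f - 105 = -105 + 144*f)
(X(154, 103) + sqrt(-20558 + y(-63)))*(8351 - 12967) = ((-105 + 144*103) + sqrt(-20558 + 0))*(8351 - 12967) = ((-105 + 14832) + sqrt(-20558))*(-4616) = (14727 + I*sqrt(20558))*(-4616) = -67979832 - 4616*I*sqrt(20558)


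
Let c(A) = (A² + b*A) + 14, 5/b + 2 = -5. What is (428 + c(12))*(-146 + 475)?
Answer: 189974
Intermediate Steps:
b = -5/7 (b = 5/(-2 - 5) = 5/(-7) = 5*(-⅐) = -5/7 ≈ -0.71429)
c(A) = 14 + A² - 5*A/7 (c(A) = (A² - 5*A/7) + 14 = 14 + A² - 5*A/7)
(428 + c(12))*(-146 + 475) = (428 + (14 + 12² - 5/7*12))*(-146 + 475) = (428 + (14 + 144 - 60/7))*329 = (428 + 1046/7)*329 = (4042/7)*329 = 189974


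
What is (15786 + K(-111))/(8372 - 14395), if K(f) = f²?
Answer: -28107/6023 ≈ -4.6666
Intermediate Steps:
(15786 + K(-111))/(8372 - 14395) = (15786 + (-111)²)/(8372 - 14395) = (15786 + 12321)/(-6023) = 28107*(-1/6023) = -28107/6023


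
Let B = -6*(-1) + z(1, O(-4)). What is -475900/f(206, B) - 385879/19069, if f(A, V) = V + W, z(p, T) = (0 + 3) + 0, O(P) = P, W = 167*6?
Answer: -9465060769/19278759 ≈ -490.96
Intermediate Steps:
W = 1002
z(p, T) = 3 (z(p, T) = 3 + 0 = 3)
B = 9 (B = -6*(-1) + 3 = 6 + 3 = 9)
f(A, V) = 1002 + V (f(A, V) = V + 1002 = 1002 + V)
-475900/f(206, B) - 385879/19069 = -475900/(1002 + 9) - 385879/19069 = -475900/1011 - 385879*1/19069 = -475900*1/1011 - 385879/19069 = -475900/1011 - 385879/19069 = -9465060769/19278759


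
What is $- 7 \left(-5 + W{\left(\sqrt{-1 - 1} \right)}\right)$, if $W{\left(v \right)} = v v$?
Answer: $49$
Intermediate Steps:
$W{\left(v \right)} = v^{2}$
$- 7 \left(-5 + W{\left(\sqrt{-1 - 1} \right)}\right) = - 7 \left(-5 + \left(\sqrt{-1 - 1}\right)^{2}\right) = - 7 \left(-5 + \left(\sqrt{-2}\right)^{2}\right) = - 7 \left(-5 + \left(i \sqrt{2}\right)^{2}\right) = - 7 \left(-5 - 2\right) = \left(-7\right) \left(-7\right) = 49$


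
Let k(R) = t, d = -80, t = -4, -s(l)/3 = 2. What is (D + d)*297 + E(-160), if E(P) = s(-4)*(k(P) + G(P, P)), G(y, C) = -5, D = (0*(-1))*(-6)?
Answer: -23706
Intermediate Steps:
s(l) = -6 (s(l) = -3*2 = -6)
D = 0 (D = 0*(-6) = 0)
k(R) = -4
E(P) = 54 (E(P) = -6*(-4 - 5) = -6*(-9) = 54)
(D + d)*297 + E(-160) = (0 - 80)*297 + 54 = -80*297 + 54 = -23760 + 54 = -23706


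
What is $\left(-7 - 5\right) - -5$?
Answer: $-7$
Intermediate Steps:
$\left(-7 - 5\right) - -5 = -12 + 5 = -7$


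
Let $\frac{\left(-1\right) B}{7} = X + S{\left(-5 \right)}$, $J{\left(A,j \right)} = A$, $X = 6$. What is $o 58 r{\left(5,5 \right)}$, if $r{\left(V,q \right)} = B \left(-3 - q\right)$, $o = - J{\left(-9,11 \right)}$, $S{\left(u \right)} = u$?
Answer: $29232$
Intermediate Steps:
$B = -7$ ($B = - 7 \left(6 - 5\right) = \left(-7\right) 1 = -7$)
$o = 9$ ($o = \left(-1\right) \left(-9\right) = 9$)
$r{\left(V,q \right)} = 21 + 7 q$ ($r{\left(V,q \right)} = - 7 \left(-3 - q\right) = 21 + 7 q$)
$o 58 r{\left(5,5 \right)} = 9 \cdot 58 \left(21 + 7 \cdot 5\right) = 522 \left(21 + 35\right) = 522 \cdot 56 = 29232$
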